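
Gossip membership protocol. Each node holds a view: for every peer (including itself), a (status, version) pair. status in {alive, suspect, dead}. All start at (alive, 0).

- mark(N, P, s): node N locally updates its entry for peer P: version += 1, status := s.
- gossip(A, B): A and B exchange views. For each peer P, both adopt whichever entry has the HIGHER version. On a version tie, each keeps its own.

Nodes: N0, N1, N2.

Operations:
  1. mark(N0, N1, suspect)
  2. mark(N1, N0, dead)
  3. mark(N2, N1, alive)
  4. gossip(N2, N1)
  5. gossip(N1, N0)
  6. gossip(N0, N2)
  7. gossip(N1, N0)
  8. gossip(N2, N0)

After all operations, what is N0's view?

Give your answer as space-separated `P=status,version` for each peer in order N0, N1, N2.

Op 1: N0 marks N1=suspect -> (suspect,v1)
Op 2: N1 marks N0=dead -> (dead,v1)
Op 3: N2 marks N1=alive -> (alive,v1)
Op 4: gossip N2<->N1 -> N2.N0=(dead,v1) N2.N1=(alive,v1) N2.N2=(alive,v0) | N1.N0=(dead,v1) N1.N1=(alive,v1) N1.N2=(alive,v0)
Op 5: gossip N1<->N0 -> N1.N0=(dead,v1) N1.N1=(alive,v1) N1.N2=(alive,v0) | N0.N0=(dead,v1) N0.N1=(suspect,v1) N0.N2=(alive,v0)
Op 6: gossip N0<->N2 -> N0.N0=(dead,v1) N0.N1=(suspect,v1) N0.N2=(alive,v0) | N2.N0=(dead,v1) N2.N1=(alive,v1) N2.N2=(alive,v0)
Op 7: gossip N1<->N0 -> N1.N0=(dead,v1) N1.N1=(alive,v1) N1.N2=(alive,v0) | N0.N0=(dead,v1) N0.N1=(suspect,v1) N0.N2=(alive,v0)
Op 8: gossip N2<->N0 -> N2.N0=(dead,v1) N2.N1=(alive,v1) N2.N2=(alive,v0) | N0.N0=(dead,v1) N0.N1=(suspect,v1) N0.N2=(alive,v0)

Answer: N0=dead,1 N1=suspect,1 N2=alive,0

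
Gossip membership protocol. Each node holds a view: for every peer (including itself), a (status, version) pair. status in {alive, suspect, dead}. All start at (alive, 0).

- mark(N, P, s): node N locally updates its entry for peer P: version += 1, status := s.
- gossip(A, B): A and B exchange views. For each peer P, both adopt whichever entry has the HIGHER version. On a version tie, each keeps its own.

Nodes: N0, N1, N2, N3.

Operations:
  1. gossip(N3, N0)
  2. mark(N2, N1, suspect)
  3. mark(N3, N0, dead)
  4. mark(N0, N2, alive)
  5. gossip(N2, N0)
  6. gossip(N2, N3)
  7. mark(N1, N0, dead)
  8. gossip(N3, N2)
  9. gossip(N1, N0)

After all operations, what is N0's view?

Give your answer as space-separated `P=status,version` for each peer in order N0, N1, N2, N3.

Answer: N0=dead,1 N1=suspect,1 N2=alive,1 N3=alive,0

Derivation:
Op 1: gossip N3<->N0 -> N3.N0=(alive,v0) N3.N1=(alive,v0) N3.N2=(alive,v0) N3.N3=(alive,v0) | N0.N0=(alive,v0) N0.N1=(alive,v0) N0.N2=(alive,v0) N0.N3=(alive,v0)
Op 2: N2 marks N1=suspect -> (suspect,v1)
Op 3: N3 marks N0=dead -> (dead,v1)
Op 4: N0 marks N2=alive -> (alive,v1)
Op 5: gossip N2<->N0 -> N2.N0=(alive,v0) N2.N1=(suspect,v1) N2.N2=(alive,v1) N2.N3=(alive,v0) | N0.N0=(alive,v0) N0.N1=(suspect,v1) N0.N2=(alive,v1) N0.N3=(alive,v0)
Op 6: gossip N2<->N3 -> N2.N0=(dead,v1) N2.N1=(suspect,v1) N2.N2=(alive,v1) N2.N3=(alive,v0) | N3.N0=(dead,v1) N3.N1=(suspect,v1) N3.N2=(alive,v1) N3.N3=(alive,v0)
Op 7: N1 marks N0=dead -> (dead,v1)
Op 8: gossip N3<->N2 -> N3.N0=(dead,v1) N3.N1=(suspect,v1) N3.N2=(alive,v1) N3.N3=(alive,v0) | N2.N0=(dead,v1) N2.N1=(suspect,v1) N2.N2=(alive,v1) N2.N3=(alive,v0)
Op 9: gossip N1<->N0 -> N1.N0=(dead,v1) N1.N1=(suspect,v1) N1.N2=(alive,v1) N1.N3=(alive,v0) | N0.N0=(dead,v1) N0.N1=(suspect,v1) N0.N2=(alive,v1) N0.N3=(alive,v0)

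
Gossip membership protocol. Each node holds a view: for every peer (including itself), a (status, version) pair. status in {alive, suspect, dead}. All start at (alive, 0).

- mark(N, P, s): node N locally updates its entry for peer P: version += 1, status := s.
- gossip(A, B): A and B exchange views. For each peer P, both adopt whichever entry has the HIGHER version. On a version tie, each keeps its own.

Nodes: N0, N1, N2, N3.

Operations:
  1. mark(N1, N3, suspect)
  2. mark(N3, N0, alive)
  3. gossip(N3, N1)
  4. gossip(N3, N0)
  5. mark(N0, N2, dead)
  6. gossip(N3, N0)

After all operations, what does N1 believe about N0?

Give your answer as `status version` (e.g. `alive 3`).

Op 1: N1 marks N3=suspect -> (suspect,v1)
Op 2: N3 marks N0=alive -> (alive,v1)
Op 3: gossip N3<->N1 -> N3.N0=(alive,v1) N3.N1=(alive,v0) N3.N2=(alive,v0) N3.N3=(suspect,v1) | N1.N0=(alive,v1) N1.N1=(alive,v0) N1.N2=(alive,v0) N1.N3=(suspect,v1)
Op 4: gossip N3<->N0 -> N3.N0=(alive,v1) N3.N1=(alive,v0) N3.N2=(alive,v0) N3.N3=(suspect,v1) | N0.N0=(alive,v1) N0.N1=(alive,v0) N0.N2=(alive,v0) N0.N3=(suspect,v1)
Op 5: N0 marks N2=dead -> (dead,v1)
Op 6: gossip N3<->N0 -> N3.N0=(alive,v1) N3.N1=(alive,v0) N3.N2=(dead,v1) N3.N3=(suspect,v1) | N0.N0=(alive,v1) N0.N1=(alive,v0) N0.N2=(dead,v1) N0.N3=(suspect,v1)

Answer: alive 1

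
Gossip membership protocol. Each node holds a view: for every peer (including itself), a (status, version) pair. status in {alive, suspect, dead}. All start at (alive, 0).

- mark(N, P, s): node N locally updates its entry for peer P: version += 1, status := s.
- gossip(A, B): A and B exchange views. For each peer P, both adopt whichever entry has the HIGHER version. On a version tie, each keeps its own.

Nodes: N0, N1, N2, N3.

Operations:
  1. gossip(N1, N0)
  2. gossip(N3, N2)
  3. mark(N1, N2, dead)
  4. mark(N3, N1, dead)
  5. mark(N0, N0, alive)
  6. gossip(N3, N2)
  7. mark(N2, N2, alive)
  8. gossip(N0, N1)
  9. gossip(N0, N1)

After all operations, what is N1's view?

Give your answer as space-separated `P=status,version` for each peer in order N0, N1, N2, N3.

Op 1: gossip N1<->N0 -> N1.N0=(alive,v0) N1.N1=(alive,v0) N1.N2=(alive,v0) N1.N3=(alive,v0) | N0.N0=(alive,v0) N0.N1=(alive,v0) N0.N2=(alive,v0) N0.N3=(alive,v0)
Op 2: gossip N3<->N2 -> N3.N0=(alive,v0) N3.N1=(alive,v0) N3.N2=(alive,v0) N3.N3=(alive,v0) | N2.N0=(alive,v0) N2.N1=(alive,v0) N2.N2=(alive,v0) N2.N3=(alive,v0)
Op 3: N1 marks N2=dead -> (dead,v1)
Op 4: N3 marks N1=dead -> (dead,v1)
Op 5: N0 marks N0=alive -> (alive,v1)
Op 6: gossip N3<->N2 -> N3.N0=(alive,v0) N3.N1=(dead,v1) N3.N2=(alive,v0) N3.N3=(alive,v0) | N2.N0=(alive,v0) N2.N1=(dead,v1) N2.N2=(alive,v0) N2.N3=(alive,v0)
Op 7: N2 marks N2=alive -> (alive,v1)
Op 8: gossip N0<->N1 -> N0.N0=(alive,v1) N0.N1=(alive,v0) N0.N2=(dead,v1) N0.N3=(alive,v0) | N1.N0=(alive,v1) N1.N1=(alive,v0) N1.N2=(dead,v1) N1.N3=(alive,v0)
Op 9: gossip N0<->N1 -> N0.N0=(alive,v1) N0.N1=(alive,v0) N0.N2=(dead,v1) N0.N3=(alive,v0) | N1.N0=(alive,v1) N1.N1=(alive,v0) N1.N2=(dead,v1) N1.N3=(alive,v0)

Answer: N0=alive,1 N1=alive,0 N2=dead,1 N3=alive,0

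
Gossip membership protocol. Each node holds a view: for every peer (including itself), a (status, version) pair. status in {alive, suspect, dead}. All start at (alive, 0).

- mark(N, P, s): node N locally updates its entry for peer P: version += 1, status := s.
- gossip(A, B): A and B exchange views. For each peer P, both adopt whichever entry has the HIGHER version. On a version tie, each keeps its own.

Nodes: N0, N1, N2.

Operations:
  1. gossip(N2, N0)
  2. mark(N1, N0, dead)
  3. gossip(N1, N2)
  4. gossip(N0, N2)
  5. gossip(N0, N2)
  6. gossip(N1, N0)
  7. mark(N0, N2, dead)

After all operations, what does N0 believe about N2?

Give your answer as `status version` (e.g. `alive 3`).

Answer: dead 1

Derivation:
Op 1: gossip N2<->N0 -> N2.N0=(alive,v0) N2.N1=(alive,v0) N2.N2=(alive,v0) | N0.N0=(alive,v0) N0.N1=(alive,v0) N0.N2=(alive,v0)
Op 2: N1 marks N0=dead -> (dead,v1)
Op 3: gossip N1<->N2 -> N1.N0=(dead,v1) N1.N1=(alive,v0) N1.N2=(alive,v0) | N2.N0=(dead,v1) N2.N1=(alive,v0) N2.N2=(alive,v0)
Op 4: gossip N0<->N2 -> N0.N0=(dead,v1) N0.N1=(alive,v0) N0.N2=(alive,v0) | N2.N0=(dead,v1) N2.N1=(alive,v0) N2.N2=(alive,v0)
Op 5: gossip N0<->N2 -> N0.N0=(dead,v1) N0.N1=(alive,v0) N0.N2=(alive,v0) | N2.N0=(dead,v1) N2.N1=(alive,v0) N2.N2=(alive,v0)
Op 6: gossip N1<->N0 -> N1.N0=(dead,v1) N1.N1=(alive,v0) N1.N2=(alive,v0) | N0.N0=(dead,v1) N0.N1=(alive,v0) N0.N2=(alive,v0)
Op 7: N0 marks N2=dead -> (dead,v1)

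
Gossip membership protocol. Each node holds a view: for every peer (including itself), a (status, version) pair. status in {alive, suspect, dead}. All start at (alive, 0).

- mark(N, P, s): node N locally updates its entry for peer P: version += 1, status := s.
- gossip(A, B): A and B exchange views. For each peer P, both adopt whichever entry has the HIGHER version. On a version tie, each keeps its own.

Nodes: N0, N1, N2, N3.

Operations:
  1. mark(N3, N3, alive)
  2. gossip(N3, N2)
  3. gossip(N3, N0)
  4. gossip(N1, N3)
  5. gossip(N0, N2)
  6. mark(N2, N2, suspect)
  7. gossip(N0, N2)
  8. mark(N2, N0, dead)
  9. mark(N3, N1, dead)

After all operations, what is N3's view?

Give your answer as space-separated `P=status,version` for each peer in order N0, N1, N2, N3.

Answer: N0=alive,0 N1=dead,1 N2=alive,0 N3=alive,1

Derivation:
Op 1: N3 marks N3=alive -> (alive,v1)
Op 2: gossip N3<->N2 -> N3.N0=(alive,v0) N3.N1=(alive,v0) N3.N2=(alive,v0) N3.N3=(alive,v1) | N2.N0=(alive,v0) N2.N1=(alive,v0) N2.N2=(alive,v0) N2.N3=(alive,v1)
Op 3: gossip N3<->N0 -> N3.N0=(alive,v0) N3.N1=(alive,v0) N3.N2=(alive,v0) N3.N3=(alive,v1) | N0.N0=(alive,v0) N0.N1=(alive,v0) N0.N2=(alive,v0) N0.N3=(alive,v1)
Op 4: gossip N1<->N3 -> N1.N0=(alive,v0) N1.N1=(alive,v0) N1.N2=(alive,v0) N1.N3=(alive,v1) | N3.N0=(alive,v0) N3.N1=(alive,v0) N3.N2=(alive,v0) N3.N3=(alive,v1)
Op 5: gossip N0<->N2 -> N0.N0=(alive,v0) N0.N1=(alive,v0) N0.N2=(alive,v0) N0.N3=(alive,v1) | N2.N0=(alive,v0) N2.N1=(alive,v0) N2.N2=(alive,v0) N2.N3=(alive,v1)
Op 6: N2 marks N2=suspect -> (suspect,v1)
Op 7: gossip N0<->N2 -> N0.N0=(alive,v0) N0.N1=(alive,v0) N0.N2=(suspect,v1) N0.N3=(alive,v1) | N2.N0=(alive,v0) N2.N1=(alive,v0) N2.N2=(suspect,v1) N2.N3=(alive,v1)
Op 8: N2 marks N0=dead -> (dead,v1)
Op 9: N3 marks N1=dead -> (dead,v1)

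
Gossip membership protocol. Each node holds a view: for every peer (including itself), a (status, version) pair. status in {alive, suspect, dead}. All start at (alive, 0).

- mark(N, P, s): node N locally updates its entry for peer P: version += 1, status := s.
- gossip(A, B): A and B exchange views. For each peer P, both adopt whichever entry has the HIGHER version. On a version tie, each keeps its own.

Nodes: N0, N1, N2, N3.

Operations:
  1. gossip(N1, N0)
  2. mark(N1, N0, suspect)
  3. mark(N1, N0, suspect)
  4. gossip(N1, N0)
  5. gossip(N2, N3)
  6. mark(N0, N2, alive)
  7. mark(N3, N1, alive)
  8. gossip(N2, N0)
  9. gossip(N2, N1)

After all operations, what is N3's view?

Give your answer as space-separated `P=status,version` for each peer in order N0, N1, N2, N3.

Op 1: gossip N1<->N0 -> N1.N0=(alive,v0) N1.N1=(alive,v0) N1.N2=(alive,v0) N1.N3=(alive,v0) | N0.N0=(alive,v0) N0.N1=(alive,v0) N0.N2=(alive,v0) N0.N3=(alive,v0)
Op 2: N1 marks N0=suspect -> (suspect,v1)
Op 3: N1 marks N0=suspect -> (suspect,v2)
Op 4: gossip N1<->N0 -> N1.N0=(suspect,v2) N1.N1=(alive,v0) N1.N2=(alive,v0) N1.N3=(alive,v0) | N0.N0=(suspect,v2) N0.N1=(alive,v0) N0.N2=(alive,v0) N0.N3=(alive,v0)
Op 5: gossip N2<->N3 -> N2.N0=(alive,v0) N2.N1=(alive,v0) N2.N2=(alive,v0) N2.N3=(alive,v0) | N3.N0=(alive,v0) N3.N1=(alive,v0) N3.N2=(alive,v0) N3.N3=(alive,v0)
Op 6: N0 marks N2=alive -> (alive,v1)
Op 7: N3 marks N1=alive -> (alive,v1)
Op 8: gossip N2<->N0 -> N2.N0=(suspect,v2) N2.N1=(alive,v0) N2.N2=(alive,v1) N2.N3=(alive,v0) | N0.N0=(suspect,v2) N0.N1=(alive,v0) N0.N2=(alive,v1) N0.N3=(alive,v0)
Op 9: gossip N2<->N1 -> N2.N0=(suspect,v2) N2.N1=(alive,v0) N2.N2=(alive,v1) N2.N3=(alive,v0) | N1.N0=(suspect,v2) N1.N1=(alive,v0) N1.N2=(alive,v1) N1.N3=(alive,v0)

Answer: N0=alive,0 N1=alive,1 N2=alive,0 N3=alive,0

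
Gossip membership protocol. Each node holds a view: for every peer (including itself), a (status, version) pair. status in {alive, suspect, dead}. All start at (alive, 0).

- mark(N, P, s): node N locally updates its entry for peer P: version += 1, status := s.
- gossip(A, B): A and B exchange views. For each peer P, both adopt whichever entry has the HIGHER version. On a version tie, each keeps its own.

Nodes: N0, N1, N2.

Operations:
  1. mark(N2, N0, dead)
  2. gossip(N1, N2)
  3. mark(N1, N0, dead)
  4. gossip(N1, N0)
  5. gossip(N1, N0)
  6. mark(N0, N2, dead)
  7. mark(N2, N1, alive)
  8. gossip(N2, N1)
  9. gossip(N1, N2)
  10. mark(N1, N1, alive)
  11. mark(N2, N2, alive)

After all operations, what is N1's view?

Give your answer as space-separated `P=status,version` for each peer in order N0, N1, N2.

Op 1: N2 marks N0=dead -> (dead,v1)
Op 2: gossip N1<->N2 -> N1.N0=(dead,v1) N1.N1=(alive,v0) N1.N2=(alive,v0) | N2.N0=(dead,v1) N2.N1=(alive,v0) N2.N2=(alive,v0)
Op 3: N1 marks N0=dead -> (dead,v2)
Op 4: gossip N1<->N0 -> N1.N0=(dead,v2) N1.N1=(alive,v0) N1.N2=(alive,v0) | N0.N0=(dead,v2) N0.N1=(alive,v0) N0.N2=(alive,v0)
Op 5: gossip N1<->N0 -> N1.N0=(dead,v2) N1.N1=(alive,v0) N1.N2=(alive,v0) | N0.N0=(dead,v2) N0.N1=(alive,v0) N0.N2=(alive,v0)
Op 6: N0 marks N2=dead -> (dead,v1)
Op 7: N2 marks N1=alive -> (alive,v1)
Op 8: gossip N2<->N1 -> N2.N0=(dead,v2) N2.N1=(alive,v1) N2.N2=(alive,v0) | N1.N0=(dead,v2) N1.N1=(alive,v1) N1.N2=(alive,v0)
Op 9: gossip N1<->N2 -> N1.N0=(dead,v2) N1.N1=(alive,v1) N1.N2=(alive,v0) | N2.N0=(dead,v2) N2.N1=(alive,v1) N2.N2=(alive,v0)
Op 10: N1 marks N1=alive -> (alive,v2)
Op 11: N2 marks N2=alive -> (alive,v1)

Answer: N0=dead,2 N1=alive,2 N2=alive,0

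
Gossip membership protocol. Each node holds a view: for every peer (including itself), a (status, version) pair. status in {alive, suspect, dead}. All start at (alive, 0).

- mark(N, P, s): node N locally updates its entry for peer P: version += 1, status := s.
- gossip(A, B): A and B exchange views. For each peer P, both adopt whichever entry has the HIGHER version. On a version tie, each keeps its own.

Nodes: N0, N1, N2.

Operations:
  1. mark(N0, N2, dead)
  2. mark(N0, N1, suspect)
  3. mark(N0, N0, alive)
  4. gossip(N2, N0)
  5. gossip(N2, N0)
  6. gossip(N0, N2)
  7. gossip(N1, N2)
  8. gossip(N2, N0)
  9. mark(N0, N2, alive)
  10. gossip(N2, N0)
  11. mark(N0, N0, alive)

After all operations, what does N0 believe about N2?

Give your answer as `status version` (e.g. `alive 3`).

Answer: alive 2

Derivation:
Op 1: N0 marks N2=dead -> (dead,v1)
Op 2: N0 marks N1=suspect -> (suspect,v1)
Op 3: N0 marks N0=alive -> (alive,v1)
Op 4: gossip N2<->N0 -> N2.N0=(alive,v1) N2.N1=(suspect,v1) N2.N2=(dead,v1) | N0.N0=(alive,v1) N0.N1=(suspect,v1) N0.N2=(dead,v1)
Op 5: gossip N2<->N0 -> N2.N0=(alive,v1) N2.N1=(suspect,v1) N2.N2=(dead,v1) | N0.N0=(alive,v1) N0.N1=(suspect,v1) N0.N2=(dead,v1)
Op 6: gossip N0<->N2 -> N0.N0=(alive,v1) N0.N1=(suspect,v1) N0.N2=(dead,v1) | N2.N0=(alive,v1) N2.N1=(suspect,v1) N2.N2=(dead,v1)
Op 7: gossip N1<->N2 -> N1.N0=(alive,v1) N1.N1=(suspect,v1) N1.N2=(dead,v1) | N2.N0=(alive,v1) N2.N1=(suspect,v1) N2.N2=(dead,v1)
Op 8: gossip N2<->N0 -> N2.N0=(alive,v1) N2.N1=(suspect,v1) N2.N2=(dead,v1) | N0.N0=(alive,v1) N0.N1=(suspect,v1) N0.N2=(dead,v1)
Op 9: N0 marks N2=alive -> (alive,v2)
Op 10: gossip N2<->N0 -> N2.N0=(alive,v1) N2.N1=(suspect,v1) N2.N2=(alive,v2) | N0.N0=(alive,v1) N0.N1=(suspect,v1) N0.N2=(alive,v2)
Op 11: N0 marks N0=alive -> (alive,v2)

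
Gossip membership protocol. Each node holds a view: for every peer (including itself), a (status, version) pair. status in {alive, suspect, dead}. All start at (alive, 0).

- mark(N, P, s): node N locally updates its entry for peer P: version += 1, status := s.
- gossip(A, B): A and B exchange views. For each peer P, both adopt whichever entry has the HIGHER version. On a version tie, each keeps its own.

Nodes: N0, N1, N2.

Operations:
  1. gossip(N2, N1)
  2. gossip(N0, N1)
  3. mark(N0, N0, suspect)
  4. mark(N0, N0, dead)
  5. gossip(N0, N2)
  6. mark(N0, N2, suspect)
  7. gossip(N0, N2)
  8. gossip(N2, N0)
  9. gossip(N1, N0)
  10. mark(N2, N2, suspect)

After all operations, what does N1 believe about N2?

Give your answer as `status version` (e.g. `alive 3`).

Op 1: gossip N2<->N1 -> N2.N0=(alive,v0) N2.N1=(alive,v0) N2.N2=(alive,v0) | N1.N0=(alive,v0) N1.N1=(alive,v0) N1.N2=(alive,v0)
Op 2: gossip N0<->N1 -> N0.N0=(alive,v0) N0.N1=(alive,v0) N0.N2=(alive,v0) | N1.N0=(alive,v0) N1.N1=(alive,v0) N1.N2=(alive,v0)
Op 3: N0 marks N0=suspect -> (suspect,v1)
Op 4: N0 marks N0=dead -> (dead,v2)
Op 5: gossip N0<->N2 -> N0.N0=(dead,v2) N0.N1=(alive,v0) N0.N2=(alive,v0) | N2.N0=(dead,v2) N2.N1=(alive,v0) N2.N2=(alive,v0)
Op 6: N0 marks N2=suspect -> (suspect,v1)
Op 7: gossip N0<->N2 -> N0.N0=(dead,v2) N0.N1=(alive,v0) N0.N2=(suspect,v1) | N2.N0=(dead,v2) N2.N1=(alive,v0) N2.N2=(suspect,v1)
Op 8: gossip N2<->N0 -> N2.N0=(dead,v2) N2.N1=(alive,v0) N2.N2=(suspect,v1) | N0.N0=(dead,v2) N0.N1=(alive,v0) N0.N2=(suspect,v1)
Op 9: gossip N1<->N0 -> N1.N0=(dead,v2) N1.N1=(alive,v0) N1.N2=(suspect,v1) | N0.N0=(dead,v2) N0.N1=(alive,v0) N0.N2=(suspect,v1)
Op 10: N2 marks N2=suspect -> (suspect,v2)

Answer: suspect 1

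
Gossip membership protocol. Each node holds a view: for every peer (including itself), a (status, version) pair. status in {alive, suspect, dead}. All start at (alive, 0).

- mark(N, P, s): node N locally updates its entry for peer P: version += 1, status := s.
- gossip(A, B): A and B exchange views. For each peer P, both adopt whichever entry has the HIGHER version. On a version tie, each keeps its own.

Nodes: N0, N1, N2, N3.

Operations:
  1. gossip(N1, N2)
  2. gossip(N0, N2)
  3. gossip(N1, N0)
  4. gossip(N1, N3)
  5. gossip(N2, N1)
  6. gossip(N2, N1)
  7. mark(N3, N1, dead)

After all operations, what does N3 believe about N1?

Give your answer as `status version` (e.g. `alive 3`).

Op 1: gossip N1<->N2 -> N1.N0=(alive,v0) N1.N1=(alive,v0) N1.N2=(alive,v0) N1.N3=(alive,v0) | N2.N0=(alive,v0) N2.N1=(alive,v0) N2.N2=(alive,v0) N2.N3=(alive,v0)
Op 2: gossip N0<->N2 -> N0.N0=(alive,v0) N0.N1=(alive,v0) N0.N2=(alive,v0) N0.N3=(alive,v0) | N2.N0=(alive,v0) N2.N1=(alive,v0) N2.N2=(alive,v0) N2.N3=(alive,v0)
Op 3: gossip N1<->N0 -> N1.N0=(alive,v0) N1.N1=(alive,v0) N1.N2=(alive,v0) N1.N3=(alive,v0) | N0.N0=(alive,v0) N0.N1=(alive,v0) N0.N2=(alive,v0) N0.N3=(alive,v0)
Op 4: gossip N1<->N3 -> N1.N0=(alive,v0) N1.N1=(alive,v0) N1.N2=(alive,v0) N1.N3=(alive,v0) | N3.N0=(alive,v0) N3.N1=(alive,v0) N3.N2=(alive,v0) N3.N3=(alive,v0)
Op 5: gossip N2<->N1 -> N2.N0=(alive,v0) N2.N1=(alive,v0) N2.N2=(alive,v0) N2.N3=(alive,v0) | N1.N0=(alive,v0) N1.N1=(alive,v0) N1.N2=(alive,v0) N1.N3=(alive,v0)
Op 6: gossip N2<->N1 -> N2.N0=(alive,v0) N2.N1=(alive,v0) N2.N2=(alive,v0) N2.N3=(alive,v0) | N1.N0=(alive,v0) N1.N1=(alive,v0) N1.N2=(alive,v0) N1.N3=(alive,v0)
Op 7: N3 marks N1=dead -> (dead,v1)

Answer: dead 1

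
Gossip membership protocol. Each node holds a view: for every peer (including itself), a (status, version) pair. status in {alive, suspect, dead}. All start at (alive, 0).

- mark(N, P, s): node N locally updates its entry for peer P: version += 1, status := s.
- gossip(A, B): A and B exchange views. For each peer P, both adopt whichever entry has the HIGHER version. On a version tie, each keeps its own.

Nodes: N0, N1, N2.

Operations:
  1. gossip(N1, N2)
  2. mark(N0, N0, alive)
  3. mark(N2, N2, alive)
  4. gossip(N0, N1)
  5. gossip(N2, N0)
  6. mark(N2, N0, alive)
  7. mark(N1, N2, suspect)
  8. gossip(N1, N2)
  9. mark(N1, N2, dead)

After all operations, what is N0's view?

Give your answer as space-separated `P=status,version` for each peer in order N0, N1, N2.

Op 1: gossip N1<->N2 -> N1.N0=(alive,v0) N1.N1=(alive,v0) N1.N2=(alive,v0) | N2.N0=(alive,v0) N2.N1=(alive,v0) N2.N2=(alive,v0)
Op 2: N0 marks N0=alive -> (alive,v1)
Op 3: N2 marks N2=alive -> (alive,v1)
Op 4: gossip N0<->N1 -> N0.N0=(alive,v1) N0.N1=(alive,v0) N0.N2=(alive,v0) | N1.N0=(alive,v1) N1.N1=(alive,v0) N1.N2=(alive,v0)
Op 5: gossip N2<->N0 -> N2.N0=(alive,v1) N2.N1=(alive,v0) N2.N2=(alive,v1) | N0.N0=(alive,v1) N0.N1=(alive,v0) N0.N2=(alive,v1)
Op 6: N2 marks N0=alive -> (alive,v2)
Op 7: N1 marks N2=suspect -> (suspect,v1)
Op 8: gossip N1<->N2 -> N1.N0=(alive,v2) N1.N1=(alive,v0) N1.N2=(suspect,v1) | N2.N0=(alive,v2) N2.N1=(alive,v0) N2.N2=(alive,v1)
Op 9: N1 marks N2=dead -> (dead,v2)

Answer: N0=alive,1 N1=alive,0 N2=alive,1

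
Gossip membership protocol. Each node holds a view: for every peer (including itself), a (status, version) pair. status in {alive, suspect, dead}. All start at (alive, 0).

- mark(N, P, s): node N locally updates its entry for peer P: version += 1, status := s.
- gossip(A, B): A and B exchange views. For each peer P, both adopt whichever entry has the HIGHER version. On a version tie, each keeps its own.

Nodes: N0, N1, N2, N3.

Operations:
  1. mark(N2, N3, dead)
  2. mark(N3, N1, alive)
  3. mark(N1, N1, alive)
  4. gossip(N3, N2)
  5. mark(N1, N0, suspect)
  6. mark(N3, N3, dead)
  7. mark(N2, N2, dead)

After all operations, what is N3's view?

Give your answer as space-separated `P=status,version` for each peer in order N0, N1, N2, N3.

Answer: N0=alive,0 N1=alive,1 N2=alive,0 N3=dead,2

Derivation:
Op 1: N2 marks N3=dead -> (dead,v1)
Op 2: N3 marks N1=alive -> (alive,v1)
Op 3: N1 marks N1=alive -> (alive,v1)
Op 4: gossip N3<->N2 -> N3.N0=(alive,v0) N3.N1=(alive,v1) N3.N2=(alive,v0) N3.N3=(dead,v1) | N2.N0=(alive,v0) N2.N1=(alive,v1) N2.N2=(alive,v0) N2.N3=(dead,v1)
Op 5: N1 marks N0=suspect -> (suspect,v1)
Op 6: N3 marks N3=dead -> (dead,v2)
Op 7: N2 marks N2=dead -> (dead,v1)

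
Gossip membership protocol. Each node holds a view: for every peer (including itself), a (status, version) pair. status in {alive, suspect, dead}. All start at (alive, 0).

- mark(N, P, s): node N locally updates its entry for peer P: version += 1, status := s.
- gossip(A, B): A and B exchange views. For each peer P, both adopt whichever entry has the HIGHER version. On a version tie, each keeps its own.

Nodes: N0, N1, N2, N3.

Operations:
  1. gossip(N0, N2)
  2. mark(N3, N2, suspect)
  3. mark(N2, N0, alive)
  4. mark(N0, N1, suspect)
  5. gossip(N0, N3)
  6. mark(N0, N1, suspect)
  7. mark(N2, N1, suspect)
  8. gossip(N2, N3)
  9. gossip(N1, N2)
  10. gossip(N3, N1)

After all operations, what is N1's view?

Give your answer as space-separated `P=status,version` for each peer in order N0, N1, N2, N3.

Answer: N0=alive,1 N1=suspect,1 N2=suspect,1 N3=alive,0

Derivation:
Op 1: gossip N0<->N2 -> N0.N0=(alive,v0) N0.N1=(alive,v0) N0.N2=(alive,v0) N0.N3=(alive,v0) | N2.N0=(alive,v0) N2.N1=(alive,v0) N2.N2=(alive,v0) N2.N3=(alive,v0)
Op 2: N3 marks N2=suspect -> (suspect,v1)
Op 3: N2 marks N0=alive -> (alive,v1)
Op 4: N0 marks N1=suspect -> (suspect,v1)
Op 5: gossip N0<->N3 -> N0.N0=(alive,v0) N0.N1=(suspect,v1) N0.N2=(suspect,v1) N0.N3=(alive,v0) | N3.N0=(alive,v0) N3.N1=(suspect,v1) N3.N2=(suspect,v1) N3.N3=(alive,v0)
Op 6: N0 marks N1=suspect -> (suspect,v2)
Op 7: N2 marks N1=suspect -> (suspect,v1)
Op 8: gossip N2<->N3 -> N2.N0=(alive,v1) N2.N1=(suspect,v1) N2.N2=(suspect,v1) N2.N3=(alive,v0) | N3.N0=(alive,v1) N3.N1=(suspect,v1) N3.N2=(suspect,v1) N3.N3=(alive,v0)
Op 9: gossip N1<->N2 -> N1.N0=(alive,v1) N1.N1=(suspect,v1) N1.N2=(suspect,v1) N1.N3=(alive,v0) | N2.N0=(alive,v1) N2.N1=(suspect,v1) N2.N2=(suspect,v1) N2.N3=(alive,v0)
Op 10: gossip N3<->N1 -> N3.N0=(alive,v1) N3.N1=(suspect,v1) N3.N2=(suspect,v1) N3.N3=(alive,v0) | N1.N0=(alive,v1) N1.N1=(suspect,v1) N1.N2=(suspect,v1) N1.N3=(alive,v0)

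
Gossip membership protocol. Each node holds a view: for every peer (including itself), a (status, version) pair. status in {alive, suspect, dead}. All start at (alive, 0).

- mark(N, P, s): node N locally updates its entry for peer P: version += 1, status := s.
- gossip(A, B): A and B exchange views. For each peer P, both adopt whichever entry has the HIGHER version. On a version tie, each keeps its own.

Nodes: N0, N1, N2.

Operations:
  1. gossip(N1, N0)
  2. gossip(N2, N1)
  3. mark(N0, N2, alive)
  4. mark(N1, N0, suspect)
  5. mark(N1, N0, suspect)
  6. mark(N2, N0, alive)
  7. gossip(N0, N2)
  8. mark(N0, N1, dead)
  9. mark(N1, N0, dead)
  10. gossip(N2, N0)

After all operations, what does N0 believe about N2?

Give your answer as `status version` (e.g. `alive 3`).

Op 1: gossip N1<->N0 -> N1.N0=(alive,v0) N1.N1=(alive,v0) N1.N2=(alive,v0) | N0.N0=(alive,v0) N0.N1=(alive,v0) N0.N2=(alive,v0)
Op 2: gossip N2<->N1 -> N2.N0=(alive,v0) N2.N1=(alive,v0) N2.N2=(alive,v0) | N1.N0=(alive,v0) N1.N1=(alive,v0) N1.N2=(alive,v0)
Op 3: N0 marks N2=alive -> (alive,v1)
Op 4: N1 marks N0=suspect -> (suspect,v1)
Op 5: N1 marks N0=suspect -> (suspect,v2)
Op 6: N2 marks N0=alive -> (alive,v1)
Op 7: gossip N0<->N2 -> N0.N0=(alive,v1) N0.N1=(alive,v0) N0.N2=(alive,v1) | N2.N0=(alive,v1) N2.N1=(alive,v0) N2.N2=(alive,v1)
Op 8: N0 marks N1=dead -> (dead,v1)
Op 9: N1 marks N0=dead -> (dead,v3)
Op 10: gossip N2<->N0 -> N2.N0=(alive,v1) N2.N1=(dead,v1) N2.N2=(alive,v1) | N0.N0=(alive,v1) N0.N1=(dead,v1) N0.N2=(alive,v1)

Answer: alive 1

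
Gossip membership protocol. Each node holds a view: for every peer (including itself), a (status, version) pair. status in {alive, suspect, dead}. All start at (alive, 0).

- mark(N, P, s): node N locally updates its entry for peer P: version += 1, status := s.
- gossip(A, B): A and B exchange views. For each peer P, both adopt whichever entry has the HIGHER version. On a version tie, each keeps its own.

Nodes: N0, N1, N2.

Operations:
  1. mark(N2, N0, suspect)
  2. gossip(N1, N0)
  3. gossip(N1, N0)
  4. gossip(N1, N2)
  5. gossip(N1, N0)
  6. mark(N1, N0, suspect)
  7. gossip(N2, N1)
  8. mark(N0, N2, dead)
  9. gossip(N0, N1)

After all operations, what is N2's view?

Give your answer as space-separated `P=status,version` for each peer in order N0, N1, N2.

Answer: N0=suspect,2 N1=alive,0 N2=alive,0

Derivation:
Op 1: N2 marks N0=suspect -> (suspect,v1)
Op 2: gossip N1<->N0 -> N1.N0=(alive,v0) N1.N1=(alive,v0) N1.N2=(alive,v0) | N0.N0=(alive,v0) N0.N1=(alive,v0) N0.N2=(alive,v0)
Op 3: gossip N1<->N0 -> N1.N0=(alive,v0) N1.N1=(alive,v0) N1.N2=(alive,v0) | N0.N0=(alive,v0) N0.N1=(alive,v0) N0.N2=(alive,v0)
Op 4: gossip N1<->N2 -> N1.N0=(suspect,v1) N1.N1=(alive,v0) N1.N2=(alive,v0) | N2.N0=(suspect,v1) N2.N1=(alive,v0) N2.N2=(alive,v0)
Op 5: gossip N1<->N0 -> N1.N0=(suspect,v1) N1.N1=(alive,v0) N1.N2=(alive,v0) | N0.N0=(suspect,v1) N0.N1=(alive,v0) N0.N2=(alive,v0)
Op 6: N1 marks N0=suspect -> (suspect,v2)
Op 7: gossip N2<->N1 -> N2.N0=(suspect,v2) N2.N1=(alive,v0) N2.N2=(alive,v0) | N1.N0=(suspect,v2) N1.N1=(alive,v0) N1.N2=(alive,v0)
Op 8: N0 marks N2=dead -> (dead,v1)
Op 9: gossip N0<->N1 -> N0.N0=(suspect,v2) N0.N1=(alive,v0) N0.N2=(dead,v1) | N1.N0=(suspect,v2) N1.N1=(alive,v0) N1.N2=(dead,v1)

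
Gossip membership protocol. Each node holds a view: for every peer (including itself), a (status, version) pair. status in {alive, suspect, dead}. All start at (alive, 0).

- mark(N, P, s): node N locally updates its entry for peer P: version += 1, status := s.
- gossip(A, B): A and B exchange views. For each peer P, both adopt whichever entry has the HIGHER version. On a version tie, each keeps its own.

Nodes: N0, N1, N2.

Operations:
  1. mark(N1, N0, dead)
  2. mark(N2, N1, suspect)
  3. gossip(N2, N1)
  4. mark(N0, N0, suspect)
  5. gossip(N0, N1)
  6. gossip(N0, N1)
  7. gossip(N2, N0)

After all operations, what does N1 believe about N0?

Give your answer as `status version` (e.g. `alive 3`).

Answer: dead 1

Derivation:
Op 1: N1 marks N0=dead -> (dead,v1)
Op 2: N2 marks N1=suspect -> (suspect,v1)
Op 3: gossip N2<->N1 -> N2.N0=(dead,v1) N2.N1=(suspect,v1) N2.N2=(alive,v0) | N1.N0=(dead,v1) N1.N1=(suspect,v1) N1.N2=(alive,v0)
Op 4: N0 marks N0=suspect -> (suspect,v1)
Op 5: gossip N0<->N1 -> N0.N0=(suspect,v1) N0.N1=(suspect,v1) N0.N2=(alive,v0) | N1.N0=(dead,v1) N1.N1=(suspect,v1) N1.N2=(alive,v0)
Op 6: gossip N0<->N1 -> N0.N0=(suspect,v1) N0.N1=(suspect,v1) N0.N2=(alive,v0) | N1.N0=(dead,v1) N1.N1=(suspect,v1) N1.N2=(alive,v0)
Op 7: gossip N2<->N0 -> N2.N0=(dead,v1) N2.N1=(suspect,v1) N2.N2=(alive,v0) | N0.N0=(suspect,v1) N0.N1=(suspect,v1) N0.N2=(alive,v0)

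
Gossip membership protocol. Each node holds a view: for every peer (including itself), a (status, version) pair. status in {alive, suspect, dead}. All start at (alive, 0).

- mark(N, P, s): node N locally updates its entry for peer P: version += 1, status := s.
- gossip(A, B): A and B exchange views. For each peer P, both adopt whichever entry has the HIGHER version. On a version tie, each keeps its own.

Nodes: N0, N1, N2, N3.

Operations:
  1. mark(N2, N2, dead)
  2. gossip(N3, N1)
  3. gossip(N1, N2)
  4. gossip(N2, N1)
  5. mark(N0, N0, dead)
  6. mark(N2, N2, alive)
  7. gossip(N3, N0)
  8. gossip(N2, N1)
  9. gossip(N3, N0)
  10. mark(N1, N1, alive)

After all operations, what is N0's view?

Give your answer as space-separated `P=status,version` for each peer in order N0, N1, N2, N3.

Answer: N0=dead,1 N1=alive,0 N2=alive,0 N3=alive,0

Derivation:
Op 1: N2 marks N2=dead -> (dead,v1)
Op 2: gossip N3<->N1 -> N3.N0=(alive,v0) N3.N1=(alive,v0) N3.N2=(alive,v0) N3.N3=(alive,v0) | N1.N0=(alive,v0) N1.N1=(alive,v0) N1.N2=(alive,v0) N1.N3=(alive,v0)
Op 3: gossip N1<->N2 -> N1.N0=(alive,v0) N1.N1=(alive,v0) N1.N2=(dead,v1) N1.N3=(alive,v0) | N2.N0=(alive,v0) N2.N1=(alive,v0) N2.N2=(dead,v1) N2.N3=(alive,v0)
Op 4: gossip N2<->N1 -> N2.N0=(alive,v0) N2.N1=(alive,v0) N2.N2=(dead,v1) N2.N3=(alive,v0) | N1.N0=(alive,v0) N1.N1=(alive,v0) N1.N2=(dead,v1) N1.N3=(alive,v0)
Op 5: N0 marks N0=dead -> (dead,v1)
Op 6: N2 marks N2=alive -> (alive,v2)
Op 7: gossip N3<->N0 -> N3.N0=(dead,v1) N3.N1=(alive,v0) N3.N2=(alive,v0) N3.N3=(alive,v0) | N0.N0=(dead,v1) N0.N1=(alive,v0) N0.N2=(alive,v0) N0.N3=(alive,v0)
Op 8: gossip N2<->N1 -> N2.N0=(alive,v0) N2.N1=(alive,v0) N2.N2=(alive,v2) N2.N3=(alive,v0) | N1.N0=(alive,v0) N1.N1=(alive,v0) N1.N2=(alive,v2) N1.N3=(alive,v0)
Op 9: gossip N3<->N0 -> N3.N0=(dead,v1) N3.N1=(alive,v0) N3.N2=(alive,v0) N3.N3=(alive,v0) | N0.N0=(dead,v1) N0.N1=(alive,v0) N0.N2=(alive,v0) N0.N3=(alive,v0)
Op 10: N1 marks N1=alive -> (alive,v1)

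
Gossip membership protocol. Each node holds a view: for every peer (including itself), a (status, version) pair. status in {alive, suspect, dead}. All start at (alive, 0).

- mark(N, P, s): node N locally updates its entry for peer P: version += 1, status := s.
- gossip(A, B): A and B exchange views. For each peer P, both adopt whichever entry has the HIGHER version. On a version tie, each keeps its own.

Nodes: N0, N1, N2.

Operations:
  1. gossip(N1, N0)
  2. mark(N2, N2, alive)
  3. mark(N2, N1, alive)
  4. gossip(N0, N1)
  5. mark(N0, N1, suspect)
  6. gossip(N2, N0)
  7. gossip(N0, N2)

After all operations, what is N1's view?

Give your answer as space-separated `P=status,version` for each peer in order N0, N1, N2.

Op 1: gossip N1<->N0 -> N1.N0=(alive,v0) N1.N1=(alive,v0) N1.N2=(alive,v0) | N0.N0=(alive,v0) N0.N1=(alive,v0) N0.N2=(alive,v0)
Op 2: N2 marks N2=alive -> (alive,v1)
Op 3: N2 marks N1=alive -> (alive,v1)
Op 4: gossip N0<->N1 -> N0.N0=(alive,v0) N0.N1=(alive,v0) N0.N2=(alive,v0) | N1.N0=(alive,v0) N1.N1=(alive,v0) N1.N2=(alive,v0)
Op 5: N0 marks N1=suspect -> (suspect,v1)
Op 6: gossip N2<->N0 -> N2.N0=(alive,v0) N2.N1=(alive,v1) N2.N2=(alive,v1) | N0.N0=(alive,v0) N0.N1=(suspect,v1) N0.N2=(alive,v1)
Op 7: gossip N0<->N2 -> N0.N0=(alive,v0) N0.N1=(suspect,v1) N0.N2=(alive,v1) | N2.N0=(alive,v0) N2.N1=(alive,v1) N2.N2=(alive,v1)

Answer: N0=alive,0 N1=alive,0 N2=alive,0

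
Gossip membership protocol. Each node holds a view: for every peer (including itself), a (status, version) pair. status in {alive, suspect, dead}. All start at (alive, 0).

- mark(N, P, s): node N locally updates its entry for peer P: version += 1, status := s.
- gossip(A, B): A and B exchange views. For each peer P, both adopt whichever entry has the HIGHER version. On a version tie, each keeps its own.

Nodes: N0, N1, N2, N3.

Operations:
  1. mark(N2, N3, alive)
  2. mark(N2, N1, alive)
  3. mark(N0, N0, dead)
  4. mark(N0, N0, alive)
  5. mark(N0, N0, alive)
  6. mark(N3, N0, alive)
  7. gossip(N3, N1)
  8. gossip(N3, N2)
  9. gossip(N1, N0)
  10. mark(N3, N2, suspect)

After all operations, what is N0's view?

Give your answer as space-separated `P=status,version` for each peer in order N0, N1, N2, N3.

Op 1: N2 marks N3=alive -> (alive,v1)
Op 2: N2 marks N1=alive -> (alive,v1)
Op 3: N0 marks N0=dead -> (dead,v1)
Op 4: N0 marks N0=alive -> (alive,v2)
Op 5: N0 marks N0=alive -> (alive,v3)
Op 6: N3 marks N0=alive -> (alive,v1)
Op 7: gossip N3<->N1 -> N3.N0=(alive,v1) N3.N1=(alive,v0) N3.N2=(alive,v0) N3.N3=(alive,v0) | N1.N0=(alive,v1) N1.N1=(alive,v0) N1.N2=(alive,v0) N1.N3=(alive,v0)
Op 8: gossip N3<->N2 -> N3.N0=(alive,v1) N3.N1=(alive,v1) N3.N2=(alive,v0) N3.N3=(alive,v1) | N2.N0=(alive,v1) N2.N1=(alive,v1) N2.N2=(alive,v0) N2.N3=(alive,v1)
Op 9: gossip N1<->N0 -> N1.N0=(alive,v3) N1.N1=(alive,v0) N1.N2=(alive,v0) N1.N3=(alive,v0) | N0.N0=(alive,v3) N0.N1=(alive,v0) N0.N2=(alive,v0) N0.N3=(alive,v0)
Op 10: N3 marks N2=suspect -> (suspect,v1)

Answer: N0=alive,3 N1=alive,0 N2=alive,0 N3=alive,0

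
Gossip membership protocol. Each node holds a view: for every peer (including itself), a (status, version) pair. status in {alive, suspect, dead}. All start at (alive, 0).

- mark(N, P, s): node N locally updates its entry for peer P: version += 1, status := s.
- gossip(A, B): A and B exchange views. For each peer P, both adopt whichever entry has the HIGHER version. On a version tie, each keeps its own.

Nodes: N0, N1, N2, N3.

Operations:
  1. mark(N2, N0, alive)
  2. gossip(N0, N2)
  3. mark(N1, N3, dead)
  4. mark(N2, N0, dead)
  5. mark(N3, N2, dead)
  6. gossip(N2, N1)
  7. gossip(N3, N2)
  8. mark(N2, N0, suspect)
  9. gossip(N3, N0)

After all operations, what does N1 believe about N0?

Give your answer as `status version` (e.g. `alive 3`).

Op 1: N2 marks N0=alive -> (alive,v1)
Op 2: gossip N0<->N2 -> N0.N0=(alive,v1) N0.N1=(alive,v0) N0.N2=(alive,v0) N0.N3=(alive,v0) | N2.N0=(alive,v1) N2.N1=(alive,v0) N2.N2=(alive,v0) N2.N3=(alive,v0)
Op 3: N1 marks N3=dead -> (dead,v1)
Op 4: N2 marks N0=dead -> (dead,v2)
Op 5: N3 marks N2=dead -> (dead,v1)
Op 6: gossip N2<->N1 -> N2.N0=(dead,v2) N2.N1=(alive,v0) N2.N2=(alive,v0) N2.N3=(dead,v1) | N1.N0=(dead,v2) N1.N1=(alive,v0) N1.N2=(alive,v0) N1.N3=(dead,v1)
Op 7: gossip N3<->N2 -> N3.N0=(dead,v2) N3.N1=(alive,v0) N3.N2=(dead,v1) N3.N3=(dead,v1) | N2.N0=(dead,v2) N2.N1=(alive,v0) N2.N2=(dead,v1) N2.N3=(dead,v1)
Op 8: N2 marks N0=suspect -> (suspect,v3)
Op 9: gossip N3<->N0 -> N3.N0=(dead,v2) N3.N1=(alive,v0) N3.N2=(dead,v1) N3.N3=(dead,v1) | N0.N0=(dead,v2) N0.N1=(alive,v0) N0.N2=(dead,v1) N0.N3=(dead,v1)

Answer: dead 2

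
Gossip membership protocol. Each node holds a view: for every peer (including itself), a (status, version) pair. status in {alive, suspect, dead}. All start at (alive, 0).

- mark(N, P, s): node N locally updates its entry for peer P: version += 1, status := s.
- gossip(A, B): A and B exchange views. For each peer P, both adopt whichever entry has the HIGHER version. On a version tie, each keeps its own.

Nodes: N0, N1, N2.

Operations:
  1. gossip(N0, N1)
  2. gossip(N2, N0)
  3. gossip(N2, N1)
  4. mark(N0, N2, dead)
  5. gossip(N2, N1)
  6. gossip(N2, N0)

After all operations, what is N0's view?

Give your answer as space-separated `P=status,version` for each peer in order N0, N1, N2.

Op 1: gossip N0<->N1 -> N0.N0=(alive,v0) N0.N1=(alive,v0) N0.N2=(alive,v0) | N1.N0=(alive,v0) N1.N1=(alive,v0) N1.N2=(alive,v0)
Op 2: gossip N2<->N0 -> N2.N0=(alive,v0) N2.N1=(alive,v0) N2.N2=(alive,v0) | N0.N0=(alive,v0) N0.N1=(alive,v0) N0.N2=(alive,v0)
Op 3: gossip N2<->N1 -> N2.N0=(alive,v0) N2.N1=(alive,v0) N2.N2=(alive,v0) | N1.N0=(alive,v0) N1.N1=(alive,v0) N1.N2=(alive,v0)
Op 4: N0 marks N2=dead -> (dead,v1)
Op 5: gossip N2<->N1 -> N2.N0=(alive,v0) N2.N1=(alive,v0) N2.N2=(alive,v0) | N1.N0=(alive,v0) N1.N1=(alive,v0) N1.N2=(alive,v0)
Op 6: gossip N2<->N0 -> N2.N0=(alive,v0) N2.N1=(alive,v0) N2.N2=(dead,v1) | N0.N0=(alive,v0) N0.N1=(alive,v0) N0.N2=(dead,v1)

Answer: N0=alive,0 N1=alive,0 N2=dead,1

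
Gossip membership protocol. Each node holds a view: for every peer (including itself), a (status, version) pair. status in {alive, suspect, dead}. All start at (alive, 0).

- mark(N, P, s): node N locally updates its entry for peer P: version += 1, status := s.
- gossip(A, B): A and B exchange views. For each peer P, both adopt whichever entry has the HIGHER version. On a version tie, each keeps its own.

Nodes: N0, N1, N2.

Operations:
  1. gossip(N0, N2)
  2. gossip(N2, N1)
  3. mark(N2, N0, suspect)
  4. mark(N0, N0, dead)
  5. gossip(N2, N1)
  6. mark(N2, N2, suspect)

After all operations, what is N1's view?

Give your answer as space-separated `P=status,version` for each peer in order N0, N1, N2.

Answer: N0=suspect,1 N1=alive,0 N2=alive,0

Derivation:
Op 1: gossip N0<->N2 -> N0.N0=(alive,v0) N0.N1=(alive,v0) N0.N2=(alive,v0) | N2.N0=(alive,v0) N2.N1=(alive,v0) N2.N2=(alive,v0)
Op 2: gossip N2<->N1 -> N2.N0=(alive,v0) N2.N1=(alive,v0) N2.N2=(alive,v0) | N1.N0=(alive,v0) N1.N1=(alive,v0) N1.N2=(alive,v0)
Op 3: N2 marks N0=suspect -> (suspect,v1)
Op 4: N0 marks N0=dead -> (dead,v1)
Op 5: gossip N2<->N1 -> N2.N0=(suspect,v1) N2.N1=(alive,v0) N2.N2=(alive,v0) | N1.N0=(suspect,v1) N1.N1=(alive,v0) N1.N2=(alive,v0)
Op 6: N2 marks N2=suspect -> (suspect,v1)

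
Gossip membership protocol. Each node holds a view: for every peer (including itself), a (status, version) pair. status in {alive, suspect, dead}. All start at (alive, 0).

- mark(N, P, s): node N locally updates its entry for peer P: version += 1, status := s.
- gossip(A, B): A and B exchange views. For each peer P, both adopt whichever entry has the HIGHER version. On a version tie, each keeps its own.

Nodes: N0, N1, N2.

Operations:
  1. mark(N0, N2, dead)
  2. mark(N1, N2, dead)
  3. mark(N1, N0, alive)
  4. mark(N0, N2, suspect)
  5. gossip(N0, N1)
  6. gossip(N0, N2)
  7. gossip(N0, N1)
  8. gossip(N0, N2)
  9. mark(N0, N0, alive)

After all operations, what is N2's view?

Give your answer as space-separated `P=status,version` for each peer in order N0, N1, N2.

Answer: N0=alive,1 N1=alive,0 N2=suspect,2

Derivation:
Op 1: N0 marks N2=dead -> (dead,v1)
Op 2: N1 marks N2=dead -> (dead,v1)
Op 3: N1 marks N0=alive -> (alive,v1)
Op 4: N0 marks N2=suspect -> (suspect,v2)
Op 5: gossip N0<->N1 -> N0.N0=(alive,v1) N0.N1=(alive,v0) N0.N2=(suspect,v2) | N1.N0=(alive,v1) N1.N1=(alive,v0) N1.N2=(suspect,v2)
Op 6: gossip N0<->N2 -> N0.N0=(alive,v1) N0.N1=(alive,v0) N0.N2=(suspect,v2) | N2.N0=(alive,v1) N2.N1=(alive,v0) N2.N2=(suspect,v2)
Op 7: gossip N0<->N1 -> N0.N0=(alive,v1) N0.N1=(alive,v0) N0.N2=(suspect,v2) | N1.N0=(alive,v1) N1.N1=(alive,v0) N1.N2=(suspect,v2)
Op 8: gossip N0<->N2 -> N0.N0=(alive,v1) N0.N1=(alive,v0) N0.N2=(suspect,v2) | N2.N0=(alive,v1) N2.N1=(alive,v0) N2.N2=(suspect,v2)
Op 9: N0 marks N0=alive -> (alive,v2)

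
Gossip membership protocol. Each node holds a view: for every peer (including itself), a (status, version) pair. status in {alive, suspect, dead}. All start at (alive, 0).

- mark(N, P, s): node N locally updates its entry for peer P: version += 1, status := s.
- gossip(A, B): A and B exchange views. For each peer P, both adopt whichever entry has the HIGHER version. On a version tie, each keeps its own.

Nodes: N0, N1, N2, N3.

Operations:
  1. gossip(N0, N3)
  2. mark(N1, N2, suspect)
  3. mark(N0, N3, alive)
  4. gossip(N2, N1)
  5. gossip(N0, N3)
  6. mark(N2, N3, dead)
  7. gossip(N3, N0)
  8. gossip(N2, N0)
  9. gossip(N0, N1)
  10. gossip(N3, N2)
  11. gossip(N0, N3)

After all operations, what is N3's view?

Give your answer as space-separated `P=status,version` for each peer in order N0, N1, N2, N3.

Op 1: gossip N0<->N3 -> N0.N0=(alive,v0) N0.N1=(alive,v0) N0.N2=(alive,v0) N0.N3=(alive,v0) | N3.N0=(alive,v0) N3.N1=(alive,v0) N3.N2=(alive,v0) N3.N3=(alive,v0)
Op 2: N1 marks N2=suspect -> (suspect,v1)
Op 3: N0 marks N3=alive -> (alive,v1)
Op 4: gossip N2<->N1 -> N2.N0=(alive,v0) N2.N1=(alive,v0) N2.N2=(suspect,v1) N2.N3=(alive,v0) | N1.N0=(alive,v0) N1.N1=(alive,v0) N1.N2=(suspect,v1) N1.N3=(alive,v0)
Op 5: gossip N0<->N3 -> N0.N0=(alive,v0) N0.N1=(alive,v0) N0.N2=(alive,v0) N0.N3=(alive,v1) | N3.N0=(alive,v0) N3.N1=(alive,v0) N3.N2=(alive,v0) N3.N3=(alive,v1)
Op 6: N2 marks N3=dead -> (dead,v1)
Op 7: gossip N3<->N0 -> N3.N0=(alive,v0) N3.N1=(alive,v0) N3.N2=(alive,v0) N3.N3=(alive,v1) | N0.N0=(alive,v0) N0.N1=(alive,v0) N0.N2=(alive,v0) N0.N3=(alive,v1)
Op 8: gossip N2<->N0 -> N2.N0=(alive,v0) N2.N1=(alive,v0) N2.N2=(suspect,v1) N2.N3=(dead,v1) | N0.N0=(alive,v0) N0.N1=(alive,v0) N0.N2=(suspect,v1) N0.N3=(alive,v1)
Op 9: gossip N0<->N1 -> N0.N0=(alive,v0) N0.N1=(alive,v0) N0.N2=(suspect,v1) N0.N3=(alive,v1) | N1.N0=(alive,v0) N1.N1=(alive,v0) N1.N2=(suspect,v1) N1.N3=(alive,v1)
Op 10: gossip N3<->N2 -> N3.N0=(alive,v0) N3.N1=(alive,v0) N3.N2=(suspect,v1) N3.N3=(alive,v1) | N2.N0=(alive,v0) N2.N1=(alive,v0) N2.N2=(suspect,v1) N2.N3=(dead,v1)
Op 11: gossip N0<->N3 -> N0.N0=(alive,v0) N0.N1=(alive,v0) N0.N2=(suspect,v1) N0.N3=(alive,v1) | N3.N0=(alive,v0) N3.N1=(alive,v0) N3.N2=(suspect,v1) N3.N3=(alive,v1)

Answer: N0=alive,0 N1=alive,0 N2=suspect,1 N3=alive,1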